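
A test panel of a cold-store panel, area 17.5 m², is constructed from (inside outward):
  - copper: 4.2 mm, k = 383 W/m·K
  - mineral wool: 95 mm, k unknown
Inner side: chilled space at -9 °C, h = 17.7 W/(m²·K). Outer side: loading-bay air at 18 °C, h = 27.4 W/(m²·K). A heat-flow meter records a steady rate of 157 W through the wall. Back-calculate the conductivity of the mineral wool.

Using the resistance-network approach (series):
R_inner film = 1/(h_i·A) = 1/(17.7×17.5) = 0.003228 K/W
R_copper = L/(kA) = 0.0042/(383×17.5) = 6.266×10^-7 K/W
R_outer film = 1/(h_o·A) = 1/(27.4×17.5) = 0.002086 K/W
Sum of known resistances R_other = 0.005315 K/W
Total R = ΔT/Q = 27/157 = 0.172 K/W
R_mineral wool = R_total − R_other = 0.1667 K/W
k = L/(R·A) = 0.095/(0.1667×17.5)

k ≈ 0.0326 W/(m·K)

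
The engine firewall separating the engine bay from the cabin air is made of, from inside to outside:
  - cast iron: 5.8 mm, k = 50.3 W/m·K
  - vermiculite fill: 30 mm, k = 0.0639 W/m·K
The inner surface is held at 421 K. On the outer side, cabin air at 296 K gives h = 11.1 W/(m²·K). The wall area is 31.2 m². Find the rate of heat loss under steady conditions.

Thermal resistances in series:
R_cast iron = L/(kA) = 0.0058/(50.3×31.2) = 3.696×10^-6 K/W
R_vermiculite fill = L/(kA) = 0.03/(0.0639×31.2) = 0.01505 K/W
R_outer film = 1/(h_o·A) = 1/(11.1×31.2) = 0.002888 K/W
R_total = 0.01794 K/W
Q = ΔT / R_total = 125 / 0.01794

Q ≈ 6970 W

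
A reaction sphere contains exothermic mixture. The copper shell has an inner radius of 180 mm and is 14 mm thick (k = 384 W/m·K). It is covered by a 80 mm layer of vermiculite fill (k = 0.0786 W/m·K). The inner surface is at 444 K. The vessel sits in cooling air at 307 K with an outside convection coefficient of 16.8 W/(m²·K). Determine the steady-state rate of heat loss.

Q ≈ 86.3 W

Spherical conduction: R = (1/r_in − 1/r_out)/(4πk) per layer; series-sum.
R_copper shell = (1/0.18 − 1/0.194)/(4π×384) = 8.308×10^-5 K/W
R_vermiculite fill = (1/0.194 − 1/0.274)/(4π×0.0786) = 1.524 K/W
R_outer film = 1/(h·4πr_o²) = 1/(16.8×4π×0.274²) = 0.06309 K/W
R_total = 1.587 K/W
Q = ΔT/R_total = 137/1.587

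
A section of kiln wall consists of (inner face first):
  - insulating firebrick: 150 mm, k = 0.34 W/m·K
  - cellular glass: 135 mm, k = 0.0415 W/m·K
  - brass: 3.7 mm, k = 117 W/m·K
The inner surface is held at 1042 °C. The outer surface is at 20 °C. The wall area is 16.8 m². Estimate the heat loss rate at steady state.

Q ≈ 4650 W

Using the resistance-network approach (series):
R_insulating firebrick = L/(kA) = 0.15/(0.34×16.8) = 0.02626 K/W
R_cellular glass = L/(kA) = 0.135/(0.0415×16.8) = 0.1936 K/W
R_brass = L/(kA) = 0.0037/(117×16.8) = 1.882×10^-6 K/W
R_total = 0.2199 K/W
Q = ΔT / R_total = 1022 / 0.2199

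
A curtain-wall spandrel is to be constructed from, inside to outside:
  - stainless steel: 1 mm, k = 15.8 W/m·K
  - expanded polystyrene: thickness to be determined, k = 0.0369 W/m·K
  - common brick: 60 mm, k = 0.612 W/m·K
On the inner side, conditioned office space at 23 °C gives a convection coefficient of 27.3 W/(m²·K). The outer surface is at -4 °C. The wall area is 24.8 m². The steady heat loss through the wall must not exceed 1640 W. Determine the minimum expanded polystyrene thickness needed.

L ≈ 10.1 mm

Model the wall as resistances in series:
R_inner film = 1/(h_i·A) = 1/(27.3×24.8) = 0.001477 K/W
R_stainless steel = L/(kA) = 0.001/(15.8×24.8) = 2.552×10^-6 K/W
R_common brick = L/(kA) = 0.06/(0.612×24.8) = 0.003953 K/W
Sum of the known resistances R_other = 0.005433 K/W
Required total resistance R_tot = ΔT/Q_allow = 27/1640 = 0.01646 K/W
R_expanded polystyrene = R_tot − R_other = 0.01103 K/W
L = R·k·A = 0.01103×0.0369×24.8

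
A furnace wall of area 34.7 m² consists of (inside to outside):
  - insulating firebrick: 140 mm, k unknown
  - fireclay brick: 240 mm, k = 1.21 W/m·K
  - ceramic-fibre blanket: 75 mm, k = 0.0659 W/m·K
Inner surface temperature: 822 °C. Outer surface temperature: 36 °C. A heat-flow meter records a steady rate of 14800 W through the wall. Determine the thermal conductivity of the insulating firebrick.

k ≈ 0.276 W/(m·K)

Model the wall as resistances in series:
R_fireclay brick = L/(kA) = 0.24/(1.21×34.7) = 0.005716 K/W
R_ceramic-fibre blanket = L/(kA) = 0.075/(0.0659×34.7) = 0.0328 K/W
Sum of known resistances R_other = 0.03851 K/W
Total R = ΔT/Q = 786/14800 = 0.05311 K/W
R_insulating firebrick = R_total − R_other = 0.01459 K/W
k = L/(R·A) = 0.14/(0.01459×34.7)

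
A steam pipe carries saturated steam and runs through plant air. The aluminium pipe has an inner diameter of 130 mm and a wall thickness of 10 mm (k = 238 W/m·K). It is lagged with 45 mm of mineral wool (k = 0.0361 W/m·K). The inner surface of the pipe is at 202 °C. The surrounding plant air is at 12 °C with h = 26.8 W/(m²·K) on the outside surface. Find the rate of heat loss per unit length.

q′ ≈ 89.6 W/m

Per-layer cylindrical resistances, series-summed:
R_aluminium pipe wall = ln(75/65)/(2π×238×1) = 9.569×10^-5 K/W
R_mineral wool = ln(120/75)/(2π×0.0361×1) = 2.072 K/W
R_outer film = 1/(h_o·2πr_oL) = 1/(26.8×2π×0.12×1) = 0.04949 K/W
R_total = 2.122 K/W
Q = ΔT/R_total = 190/2.122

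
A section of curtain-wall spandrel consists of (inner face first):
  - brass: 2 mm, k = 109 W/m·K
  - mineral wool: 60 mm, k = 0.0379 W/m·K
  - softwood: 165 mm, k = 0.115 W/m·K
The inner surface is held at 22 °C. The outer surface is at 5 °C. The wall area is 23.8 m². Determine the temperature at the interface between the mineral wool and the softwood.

T ≈ 13.1 °C

Model the wall as resistances in series:
R_brass = L/(kA) = 0.002/(109×23.8) = 7.71×10^-7 K/W
R_mineral wool = L/(kA) = 0.06/(0.0379×23.8) = 0.06652 K/W
R_softwood = L/(kA) = 0.165/(0.115×23.8) = 0.06028 K/W
R_total = 0.1268 K/W;  Q = ΔT/R_total = 17/0.1268 = 134.1 W
T_interface = T_inner − Q·ΣR(inner→interface) = 22 − 134×0.06652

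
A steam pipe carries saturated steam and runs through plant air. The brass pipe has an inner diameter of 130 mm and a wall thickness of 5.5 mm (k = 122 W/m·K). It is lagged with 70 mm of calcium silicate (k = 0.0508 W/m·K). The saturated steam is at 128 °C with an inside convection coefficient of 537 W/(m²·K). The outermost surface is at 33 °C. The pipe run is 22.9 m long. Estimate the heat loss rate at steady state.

Q ≈ 1000 W

Cylindrical conduction, so R = ln(r₂/r₁)/(2πkL) per layer, in series:
R_inner film = 1/(h_i·2πr₁L) = 1/(537×2π×0.065×22.9) = 1.991×10^-4 K/W
R_brass pipe wall = ln(70.5/65)/(2π×122×22.9) = 4.627×10^-6 K/W
R_calcium silicate = ln(140.5/70.5)/(2π×0.0508×22.9) = 0.09434 K/W
R_total = 0.09455 K/W
Q = ΔT/R_total = 95/0.09455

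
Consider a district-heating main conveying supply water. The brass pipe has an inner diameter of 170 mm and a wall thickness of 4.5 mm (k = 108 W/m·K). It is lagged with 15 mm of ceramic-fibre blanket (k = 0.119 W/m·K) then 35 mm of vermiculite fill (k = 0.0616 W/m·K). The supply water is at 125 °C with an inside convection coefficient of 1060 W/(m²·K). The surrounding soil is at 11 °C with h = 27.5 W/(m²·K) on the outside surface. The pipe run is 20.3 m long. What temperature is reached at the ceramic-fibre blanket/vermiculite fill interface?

Cylindrical conduction, so R = ln(r₂/r₁)/(2πkL) per layer, in series:
R_inner film = 1/(h_i·2πr₁L) = 1/(1060×2π×0.085×20.3) = 8.702×10^-5 K/W
R_brass pipe wall = ln(89.5/85)/(2π×108×20.3) = 3.745×10^-6 K/W
R_ceramic-fibre blanket = ln(104.5/89.5)/(2π×0.119×20.3) = 0.01021 K/W
R_vermiculite fill = ln(139.5/104.5)/(2π×0.0616×20.3) = 0.03677 K/W
R_outer film = 1/(h_o·2πr_oL) = 1/(27.5×2π×0.1395×20.3) = 0.002044 K/W
R_total = 0.04911 K/W
Q = ΔT/R_total = 114/0.04911
Q = 2320 W
T_interface = T_inner − Q·ΣR(inner→interface) = 125 − 2320×0.0103

T ≈ 101 °C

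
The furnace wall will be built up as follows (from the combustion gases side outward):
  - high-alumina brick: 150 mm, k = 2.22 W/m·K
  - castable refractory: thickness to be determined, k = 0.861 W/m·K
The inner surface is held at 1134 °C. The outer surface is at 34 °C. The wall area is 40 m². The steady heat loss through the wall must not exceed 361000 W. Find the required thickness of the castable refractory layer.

L ≈ 46.8 mm

Series thermal resistances:
R_high-alumina brick = L/(kA) = 0.15/(2.22×40) = 0.001689 K/W
Sum of the known resistances R_other = 0.001689 K/W
Required total resistance R_tot = ΔT/Q_allow = 1100/361000 = 0.003047 K/W
R_castable refractory = R_tot − R_other = 0.001358 K/W
L = R·k·A = 0.001358×0.861×40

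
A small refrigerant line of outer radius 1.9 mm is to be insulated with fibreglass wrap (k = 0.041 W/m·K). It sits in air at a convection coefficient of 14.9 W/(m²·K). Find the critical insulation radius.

r_cr ≈ 2.75 mm

For a cylinder r_cr = k/h = 0.041/14.9
r_cr = 2.75 mm; since the bare radius (1.9 mm) is below r_cr, adding a thin layer of insulation will *increase* heat loss.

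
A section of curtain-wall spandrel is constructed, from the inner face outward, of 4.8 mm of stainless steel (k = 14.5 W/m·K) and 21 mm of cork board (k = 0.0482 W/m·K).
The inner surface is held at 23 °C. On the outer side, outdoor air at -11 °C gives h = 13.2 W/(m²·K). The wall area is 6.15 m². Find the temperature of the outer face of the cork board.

T ≈ -5.97 °C

Series thermal resistances:
R_stainless steel = L/(kA) = 0.0048/(14.5×6.15) = 5.383×10^-5 K/W
R_cork board = L/(kA) = 0.021/(0.0482×6.15) = 0.07084 K/W
R_outer film = 1/(h_o·A) = 1/(13.2×6.15) = 0.01232 K/W
R_total = 0.08322 K/W;  Q = ΔT/R_total = 34/0.08322 = 408.6 W
T_interface = T_inner − Q·ΣR(inner→interface) = 23 − 409×0.0709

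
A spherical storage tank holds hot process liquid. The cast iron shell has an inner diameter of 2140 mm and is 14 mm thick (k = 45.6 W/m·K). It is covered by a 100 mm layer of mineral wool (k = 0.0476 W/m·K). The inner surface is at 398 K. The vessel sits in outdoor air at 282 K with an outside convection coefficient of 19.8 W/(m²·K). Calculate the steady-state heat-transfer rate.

Q ≈ 871 W

For a spherical shell R = (1/r₁ − 1/r₂)/(4πk); film R = 1/(h·4πr²). In series:
R_cast iron shell = (1/1.07 − 1/1.084)/(4π×45.6) = 2.106×10^-5 K/W
R_mineral wool = (1/1.084 − 1/1.184)/(4π×0.0476) = 0.1303 K/W
R_outer film = 1/(h·4πr_o²) = 1/(19.8×4π×1.184²) = 0.002867 K/W
R_total = 0.1331 K/W
Q = ΔT/R_total = 116/0.1331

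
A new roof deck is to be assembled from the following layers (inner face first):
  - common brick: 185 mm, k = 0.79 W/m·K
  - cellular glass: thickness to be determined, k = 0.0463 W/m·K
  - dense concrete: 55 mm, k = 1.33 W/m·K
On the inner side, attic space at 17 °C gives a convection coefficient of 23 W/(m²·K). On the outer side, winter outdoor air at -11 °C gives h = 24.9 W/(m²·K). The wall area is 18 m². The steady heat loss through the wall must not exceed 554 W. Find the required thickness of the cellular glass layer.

L ≈ 25.5 mm

Using the resistance-network approach (series):
R_inner film = 1/(h_i·A) = 1/(23×18) = 0.002415 K/W
R_common brick = L/(kA) = 0.185/(0.79×18) = 0.01301 K/W
R_dense concrete = L/(kA) = 0.055/(1.33×18) = 0.002297 K/W
R_outer film = 1/(h_o·A) = 1/(24.9×18) = 0.002231 K/W
Sum of the known resistances R_other = 0.01995 K/W
Required total resistance R_tot = ΔT/Q_allow = 28/554 = 0.05054 K/W
R_cellular glass = R_tot − R_other = 0.03059 K/W
L = R·k·A = 0.03059×0.0463×18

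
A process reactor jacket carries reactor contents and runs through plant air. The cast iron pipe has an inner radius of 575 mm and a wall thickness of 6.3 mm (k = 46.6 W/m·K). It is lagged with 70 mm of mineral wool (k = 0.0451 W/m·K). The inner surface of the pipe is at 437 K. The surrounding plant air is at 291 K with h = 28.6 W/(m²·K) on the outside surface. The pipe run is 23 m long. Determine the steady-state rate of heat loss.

For a radial system each layer contributes R = ln(r_out/r_in)/(2πkL); films add R = 1/(hA).
R_cast iron pipe wall = ln(581.3/575)/(2π×46.6×23) = 1.618×10^-6 K/W
R_mineral wool = ln(651.3/581.3)/(2π×0.0451×23) = 0.01745 K/W
R_outer film = 1/(h_o·2πr_oL) = 1/(28.6×2π×0.6513×23) = 3.715×10^-4 K/W
R_total = 0.01782 K/W
Q = ΔT/R_total = 146/0.01782

Q ≈ 8190 W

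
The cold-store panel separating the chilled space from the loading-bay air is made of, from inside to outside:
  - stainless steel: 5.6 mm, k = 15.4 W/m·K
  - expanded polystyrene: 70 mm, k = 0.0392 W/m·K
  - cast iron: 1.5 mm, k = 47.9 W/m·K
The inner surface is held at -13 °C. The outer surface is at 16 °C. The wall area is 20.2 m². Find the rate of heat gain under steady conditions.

Q ≈ 328 W

Thermal resistances in series:
R_stainless steel = L/(kA) = 0.0056/(15.4×20.2) = 1.8×10^-5 K/W
R_expanded polystyrene = L/(kA) = 0.07/(0.0392×20.2) = 0.0884 K/W
R_cast iron = L/(kA) = 0.0015/(47.9×20.2) = 1.55×10^-6 K/W
R_total = 0.08842 K/W
Q = ΔT / R_total = 29 / 0.08842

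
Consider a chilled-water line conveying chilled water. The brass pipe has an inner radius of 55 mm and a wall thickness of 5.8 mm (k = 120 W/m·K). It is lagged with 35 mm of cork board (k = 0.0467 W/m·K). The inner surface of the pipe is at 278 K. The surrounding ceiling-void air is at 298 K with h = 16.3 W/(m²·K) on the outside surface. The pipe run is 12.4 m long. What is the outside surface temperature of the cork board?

For a radial system each layer contributes R = ln(r_out/r_in)/(2πkL); films add R = 1/(hA).
R_brass pipe wall = ln(60.8/55)/(2π×120×12.4) = 1.072×10^-5 K/W
R_cork board = ln(95.8/60.8)/(2π×0.0467×12.4) = 0.125 K/W
R_outer film = 1/(h_o·2πr_oL) = 1/(16.3×2π×0.0958×12.4) = 0.008219 K/W
R_total = 0.1332 K/W
Q = ΔT/R_total = 20/0.1332
Q = 150 W
T_interface = T_inner + Q·ΣR(inner→interface) = 278 + 150×0.125

T ≈ 297 K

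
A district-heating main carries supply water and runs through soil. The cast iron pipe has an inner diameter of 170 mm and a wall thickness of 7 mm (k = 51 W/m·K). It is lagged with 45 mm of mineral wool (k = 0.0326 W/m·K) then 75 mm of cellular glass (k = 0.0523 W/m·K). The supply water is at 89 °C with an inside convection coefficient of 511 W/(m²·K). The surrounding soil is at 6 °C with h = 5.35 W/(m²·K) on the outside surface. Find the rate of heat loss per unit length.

q′ ≈ 24.3 W/m

Treating each annulus and film as a series resistance:
R_inner film = 1/(h_i·2πr₁L) = 1/(511×2π×0.085×1) = 0.003664 K/W
R_cast iron pipe wall = ln(92/85)/(2π×51×1) = 2.47×10^-4 K/W
R_mineral wool = ln(137/92)/(2π×0.0326×1) = 1.944 K/W
R_cellular glass = ln(212/137)/(2π×0.0523×1) = 1.329 K/W
R_outer film = 1/(h_o·2πr_oL) = 1/(5.35×2π×0.212×1) = 0.1403 K/W
R_total = 3.417 K/W
Q = ΔT/R_total = 83/3.417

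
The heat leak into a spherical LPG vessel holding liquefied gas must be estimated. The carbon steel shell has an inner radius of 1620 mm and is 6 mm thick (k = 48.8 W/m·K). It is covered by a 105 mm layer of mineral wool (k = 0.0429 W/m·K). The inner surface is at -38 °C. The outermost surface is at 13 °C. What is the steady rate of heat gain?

For a spherical shell R = (1/r₁ − 1/r₂)/(4πk); film R = 1/(h·4πr²). In series:
R_carbon steel shell = (1/1.62 − 1/1.626)/(4π×48.8) = 3.714×10^-6 K/W
R_mineral wool = (1/1.626 − 1/1.731)/(4π×0.0429) = 0.0692 K/W
R_total = 0.0692 K/W
Q = ΔT/R_total = 51/0.0692

Q ≈ 737 W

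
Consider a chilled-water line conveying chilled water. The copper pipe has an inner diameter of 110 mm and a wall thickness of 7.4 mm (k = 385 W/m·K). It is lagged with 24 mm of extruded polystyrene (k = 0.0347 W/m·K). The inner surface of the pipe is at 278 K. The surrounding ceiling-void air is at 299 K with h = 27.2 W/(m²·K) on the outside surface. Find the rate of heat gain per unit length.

Per-layer cylindrical resistances, series-summed:
R_copper pipe wall = ln(62.4/55)/(2π×385×1) = 5.218×10^-5 K/W
R_extruded polystyrene = ln(86.4/62.4)/(2π×0.0347×1) = 1.493 K/W
R_outer film = 1/(h_o·2πr_oL) = 1/(27.2×2π×0.0864×1) = 0.06772 K/W
R_total = 1.56 K/W
Q = ΔT/R_total = 21/1.56

q′ ≈ 13.5 W/m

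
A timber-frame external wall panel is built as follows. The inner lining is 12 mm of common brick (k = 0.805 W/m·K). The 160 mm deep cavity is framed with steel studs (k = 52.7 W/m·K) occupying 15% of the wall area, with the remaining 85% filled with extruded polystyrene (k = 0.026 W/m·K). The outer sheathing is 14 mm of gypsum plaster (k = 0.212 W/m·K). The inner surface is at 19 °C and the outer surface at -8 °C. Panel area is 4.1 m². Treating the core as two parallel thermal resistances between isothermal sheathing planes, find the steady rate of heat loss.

Sheathing layers in series; stud and cavity paths in parallel between them.
R_inner = 0.012/(0.805×4.1) = 0.003636 K/W
R_stud  = 0.16/(52.7×0.15×4.1) = 0.004937 K/W
R_cav   = 0.16/(0.026×0.85×4.1) = 1.766 K/W
1/R_core = 1/R_stud + 1/R_cav → R_core = 0.004923 K/W
R_outer = 0.014/(0.212×4.1) = 0.01611 K/W
R_total = 0.02467 K/W
Q = ΔT/R_total = 27/0.02467

Q ≈ 1090 W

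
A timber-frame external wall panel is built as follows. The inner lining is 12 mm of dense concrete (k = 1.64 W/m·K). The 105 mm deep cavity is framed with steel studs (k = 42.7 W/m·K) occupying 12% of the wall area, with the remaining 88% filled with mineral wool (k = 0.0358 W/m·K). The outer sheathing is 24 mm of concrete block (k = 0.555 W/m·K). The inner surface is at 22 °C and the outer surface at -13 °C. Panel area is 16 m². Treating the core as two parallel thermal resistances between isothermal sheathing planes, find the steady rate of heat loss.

Q ≈ 7900 W

Sheathing layers in series; stud and cavity paths in parallel between them.
R_inner = 0.012/(1.64×16) = 4.573×10^-4 K/W
R_stud  = 0.105/(42.7×0.12×16) = 0.001281 K/W
R_cav   = 0.105/(0.0358×0.88×16) = 0.2083 K/W
1/R_core = 1/R_stud + 1/R_cav → R_core = 0.001273 K/W
R_outer = 0.024/(0.555×16) = 0.002703 K/W
R_total = 0.004433 K/W
Q = ΔT/R_total = 35/0.004433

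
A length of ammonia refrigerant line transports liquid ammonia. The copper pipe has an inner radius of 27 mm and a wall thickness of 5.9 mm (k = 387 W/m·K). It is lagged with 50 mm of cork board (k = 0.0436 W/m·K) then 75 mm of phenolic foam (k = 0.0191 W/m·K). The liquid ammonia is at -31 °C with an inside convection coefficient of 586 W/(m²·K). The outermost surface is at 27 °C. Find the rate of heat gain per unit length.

Cylindrical conduction, so R = ln(r₂/r₁)/(2πkL) per layer, in series:
R_inner film = 1/(h_i·2πr₁L) = 1/(586×2π×0.027×1) = 0.01006 K/W
R_copper pipe wall = ln(32.9/27)/(2π×387×1) = 8.128×10^-5 K/W
R_cork board = ln(82.9/32.9)/(2π×0.0436×1) = 3.374 K/W
R_phenolic foam = ln(157.9/82.9)/(2π×0.0191×1) = 5.369 K/W
R_total = 8.753 K/W
Q = ΔT/R_total = 58/8.753

q′ ≈ 6.63 W/m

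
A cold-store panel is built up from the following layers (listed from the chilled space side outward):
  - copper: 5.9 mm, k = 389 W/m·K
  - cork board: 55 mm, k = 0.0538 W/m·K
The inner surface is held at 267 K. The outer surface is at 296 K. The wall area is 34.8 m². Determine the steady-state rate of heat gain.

Model the wall as resistances in series:
R_copper = L/(kA) = 0.0059/(389×34.8) = 4.358×10^-7 K/W
R_cork board = L/(kA) = 0.055/(0.0538×34.8) = 0.02938 K/W
R_total = 0.02938 K/W
Q = ΔT / R_total = 29 / 0.02938

Q ≈ 987 W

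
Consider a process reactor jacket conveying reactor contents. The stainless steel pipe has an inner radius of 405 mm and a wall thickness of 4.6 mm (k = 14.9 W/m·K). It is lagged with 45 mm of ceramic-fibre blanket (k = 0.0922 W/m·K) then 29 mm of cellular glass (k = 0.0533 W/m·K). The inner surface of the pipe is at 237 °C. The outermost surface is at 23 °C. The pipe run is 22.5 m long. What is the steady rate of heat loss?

Q ≈ 13200 W

For a radial system each layer contributes R = ln(r_out/r_in)/(2πkL); films add R = 1/(hA).
R_stainless steel pipe wall = ln(409.6/405)/(2π×14.9×22.5) = 5.362×10^-6 K/W
R_ceramic-fibre blanket = ln(454.6/409.6)/(2π×0.0922×22.5) = 0.007997 K/W
R_cellular glass = ln(483.6/454.6)/(2π×0.0533×22.5) = 0.008207 K/W
R_total = 0.01621 K/W
Q = ΔT/R_total = 214/0.01621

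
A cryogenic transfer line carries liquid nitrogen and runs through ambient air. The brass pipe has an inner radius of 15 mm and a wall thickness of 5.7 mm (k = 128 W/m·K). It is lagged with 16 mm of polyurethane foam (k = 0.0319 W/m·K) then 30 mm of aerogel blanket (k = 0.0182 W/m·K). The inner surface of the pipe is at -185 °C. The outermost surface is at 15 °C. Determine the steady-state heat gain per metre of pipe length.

Cylindrical conduction, so R = ln(r₂/r₁)/(2πkL) per layer, in series:
R_brass pipe wall = ln(20.7/15)/(2π×128×1) = 4.005×10^-4 K/W
R_polyurethane foam = ln(36.7/20.7)/(2π×0.0319×1) = 2.857 K/W
R_aerogel blanket = ln(66.7/36.7)/(2π×0.0182×1) = 5.224 K/W
R_total = 8.082 K/W
Q = ΔT/R_total = 200/8.082

q′ ≈ 24.7 W/m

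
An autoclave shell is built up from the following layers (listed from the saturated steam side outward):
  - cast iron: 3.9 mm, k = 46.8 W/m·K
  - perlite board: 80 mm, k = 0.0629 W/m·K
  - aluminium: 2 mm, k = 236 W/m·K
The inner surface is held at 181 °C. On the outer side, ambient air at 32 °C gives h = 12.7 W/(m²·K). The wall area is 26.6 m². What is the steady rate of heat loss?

Q ≈ 2930 W

Model the wall as resistances in series:
R_cast iron = L/(kA) = 0.0039/(46.8×26.6) = 3.133×10^-6 K/W
R_perlite board = L/(kA) = 0.08/(0.0629×26.6) = 0.04781 K/W
R_aluminium = L/(kA) = 0.002/(236×26.6) = 3.186×10^-7 K/W
R_outer film = 1/(h_o·A) = 1/(12.7×26.6) = 0.00296 K/W
R_total = 0.05078 K/W
Q = ΔT / R_total = 149 / 0.05078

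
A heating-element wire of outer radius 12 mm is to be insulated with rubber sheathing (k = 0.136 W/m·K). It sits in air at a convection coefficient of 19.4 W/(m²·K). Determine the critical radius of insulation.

r_cr ≈ 7.01 mm

For a cylinder r_cr = k/h = 0.136/19.4
r_cr = 7.01 mm; since the bare radius (12 mm) is above r_cr, any added insulation will reduce heat loss.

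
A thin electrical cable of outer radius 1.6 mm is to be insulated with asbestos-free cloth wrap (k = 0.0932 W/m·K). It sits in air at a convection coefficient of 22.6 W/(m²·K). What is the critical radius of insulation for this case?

r_cr ≈ 4.12 mm

For a cylinder r_cr = k/h = 0.0932/22.6
r_cr = 4.12 mm; since the bare radius (1.6 mm) is below r_cr, adding a thin layer of insulation will *increase* heat loss.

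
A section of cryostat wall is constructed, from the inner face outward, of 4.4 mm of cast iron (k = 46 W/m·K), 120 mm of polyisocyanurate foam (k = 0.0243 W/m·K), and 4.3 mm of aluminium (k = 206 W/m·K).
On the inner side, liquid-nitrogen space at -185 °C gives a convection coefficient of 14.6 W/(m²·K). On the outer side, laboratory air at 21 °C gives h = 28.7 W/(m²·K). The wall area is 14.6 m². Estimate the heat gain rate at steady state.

Model the wall as resistances in series:
R_inner film = 1/(h_i·A) = 1/(14.6×14.6) = 0.004691 K/W
R_cast iron = L/(kA) = 0.0044/(46×14.6) = 6.552×10^-6 K/W
R_polyisocyanurate foam = L/(kA) = 0.12/(0.0243×14.6) = 0.3382 K/W
R_aluminium = L/(kA) = 0.0043/(206×14.6) = 1.43×10^-6 K/W
R_outer film = 1/(h_o·A) = 1/(28.7×14.6) = 0.002387 K/W
R_total = 0.3453 K/W
Q = ΔT / R_total = 206 / 0.3453

Q ≈ 597 W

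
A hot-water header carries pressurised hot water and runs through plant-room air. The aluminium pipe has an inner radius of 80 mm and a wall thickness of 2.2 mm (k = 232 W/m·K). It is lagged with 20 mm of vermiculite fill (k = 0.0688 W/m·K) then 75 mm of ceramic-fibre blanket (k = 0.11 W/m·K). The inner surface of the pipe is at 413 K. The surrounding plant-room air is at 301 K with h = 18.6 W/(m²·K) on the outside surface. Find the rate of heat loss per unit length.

Radial resistances (cylindrical: R_cond = ln(r_o/r_i)/(2πkL), R_conv = 1/(h·2πrL)):
R_aluminium pipe wall = ln(82.2/80)/(2π×232×1) = 1.861×10^-5 K/W
R_vermiculite fill = ln(102.2/82.2)/(2π×0.0688×1) = 0.5038 K/W
R_ceramic-fibre blanket = ln(177.2/102.2)/(2π×0.11×1) = 0.7963 K/W
R_outer film = 1/(h_o·2πr_oL) = 1/(18.6×2π×0.1772×1) = 0.04829 K/W
R_total = 1.348 K/W
Q = ΔT/R_total = 112/1.348

q′ ≈ 83.1 W/m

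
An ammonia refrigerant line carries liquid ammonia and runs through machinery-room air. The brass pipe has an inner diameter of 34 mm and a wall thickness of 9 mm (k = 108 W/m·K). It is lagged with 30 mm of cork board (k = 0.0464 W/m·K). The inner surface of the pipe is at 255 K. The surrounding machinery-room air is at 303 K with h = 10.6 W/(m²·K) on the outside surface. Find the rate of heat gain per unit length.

Radial resistances (cylindrical: R_cond = ln(r_o/r_i)/(2πkL), R_conv = 1/(h·2πrL)):
R_brass pipe wall = ln(26/17)/(2π×108×1) = 6.261×10^-4 K/W
R_cork board = ln(56/26)/(2π×0.0464×1) = 2.632 K/W
R_outer film = 1/(h_o·2πr_oL) = 1/(10.6×2π×0.056×1) = 0.2681 K/W
R_total = 2.9 K/W
Q = ΔT/R_total = 48/2.9

q′ ≈ 16.5 W/m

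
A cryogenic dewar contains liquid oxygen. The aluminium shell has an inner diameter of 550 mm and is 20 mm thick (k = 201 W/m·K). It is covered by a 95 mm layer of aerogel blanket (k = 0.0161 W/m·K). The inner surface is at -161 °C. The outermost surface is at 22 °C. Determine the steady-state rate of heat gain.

For a spherical shell R = (1/r₁ − 1/r₂)/(4πk); film R = 1/(h·4πr²). In series:
R_aluminium shell = (1/0.275 − 1/0.295)/(4π×201) = 9.76×10^-5 K/W
R_aerogel blanket = (1/0.295 − 1/0.39)/(4π×0.0161) = 4.081 K/W
R_total = 4.081 K/W
Q = ΔT/R_total = 183/4.081

Q ≈ 44.8 W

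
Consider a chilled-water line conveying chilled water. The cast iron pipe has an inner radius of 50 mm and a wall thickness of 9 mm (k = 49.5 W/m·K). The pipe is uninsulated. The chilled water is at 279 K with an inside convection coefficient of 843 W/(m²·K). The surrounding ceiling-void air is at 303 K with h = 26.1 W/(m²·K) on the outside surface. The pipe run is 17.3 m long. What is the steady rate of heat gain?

Treating each annulus and film as a series resistance:
R_inner film = 1/(h_i·2πr₁L) = 1/(843×2π×0.05×17.3) = 2.183×10^-4 K/W
R_cast iron pipe wall = ln(59/50)/(2π×49.5×17.3) = 3.076×10^-5 K/W
R_outer film = 1/(h_o·2πr_oL) = 1/(26.1×2π×0.059×17.3) = 0.005974 K/W
R_total = 0.006223 K/W
Q = ΔT/R_total = 24/0.006223

Q ≈ 3860 W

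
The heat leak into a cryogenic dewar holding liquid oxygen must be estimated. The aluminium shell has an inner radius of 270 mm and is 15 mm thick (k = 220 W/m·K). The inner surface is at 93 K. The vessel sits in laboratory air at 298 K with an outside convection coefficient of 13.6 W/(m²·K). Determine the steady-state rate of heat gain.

Q ≈ 2840 W

For a spherical shell R = (1/r₁ − 1/r₂)/(4πk); film R = 1/(h·4πr²). In series:
R_aluminium shell = (1/0.27 − 1/0.285)/(4π×220) = 7.051×10^-5 K/W
R_outer film = 1/(h·4πr_o²) = 1/(13.6×4π×0.285²) = 0.07204 K/W
R_total = 0.07211 K/W
Q = ΔT/R_total = 205/0.07211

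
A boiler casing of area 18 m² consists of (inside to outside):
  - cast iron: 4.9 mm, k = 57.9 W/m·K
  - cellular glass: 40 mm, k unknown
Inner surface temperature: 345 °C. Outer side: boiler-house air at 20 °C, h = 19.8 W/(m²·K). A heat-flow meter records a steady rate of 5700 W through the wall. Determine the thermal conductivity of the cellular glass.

k ≈ 0.041 W/(m·K)

Treating each layer as a thermal resistance in series:
R_cast iron = L/(kA) = 0.0049/(57.9×18) = 4.702×10^-6 K/W
R_outer film = 1/(h_o·A) = 1/(19.8×18) = 0.002806 K/W
Sum of known resistances R_other = 0.002811 K/W
Total R = ΔT/Q = 325/5700 = 0.05702 K/W
R_cellular glass = R_total − R_other = 0.05421 K/W
k = L/(R·A) = 0.04/(0.05421×18)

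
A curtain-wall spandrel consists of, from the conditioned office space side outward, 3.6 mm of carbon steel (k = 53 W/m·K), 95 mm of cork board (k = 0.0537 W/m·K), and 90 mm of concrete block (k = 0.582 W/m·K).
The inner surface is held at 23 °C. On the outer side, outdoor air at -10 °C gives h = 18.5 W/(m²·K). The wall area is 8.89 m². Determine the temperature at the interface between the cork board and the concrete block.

Treating each layer as a thermal resistance in series:
R_carbon steel = L/(kA) = 0.0036/(53×8.89) = 7.641×10^-6 K/W
R_cork board = L/(kA) = 0.095/(0.0537×8.89) = 0.199 K/W
R_concrete block = L/(kA) = 0.09/(0.582×8.89) = 0.01739 K/W
R_outer film = 1/(h_o·A) = 1/(18.5×8.89) = 0.00608 K/W
R_total = 0.2225 K/W;  Q = ΔT/R_total = 33/0.2225 = 148.3 W
T_interface = T_inner − Q·ΣR(inner→interface) = 23 − 148×0.199

T ≈ -6.52 °C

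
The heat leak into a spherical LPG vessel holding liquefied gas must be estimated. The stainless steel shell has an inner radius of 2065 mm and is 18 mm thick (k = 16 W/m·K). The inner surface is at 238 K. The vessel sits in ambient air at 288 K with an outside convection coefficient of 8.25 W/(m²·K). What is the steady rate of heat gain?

Q ≈ 22300 W

Radial (spherical) resistances in series:
R_stainless steel shell = (1/2.065 − 1/2.083)/(4π×16) = 2.081×10^-5 K/W
R_outer film = 1/(h·4πr_o²) = 1/(8.25×4π×2.083²) = 0.002223 K/W
R_total = 0.002244 K/W
Q = ΔT/R_total = 50/0.002244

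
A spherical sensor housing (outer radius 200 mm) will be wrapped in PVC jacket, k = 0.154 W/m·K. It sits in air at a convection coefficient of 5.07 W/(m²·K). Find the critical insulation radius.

For a sphere r_cr = 2k/h = 2×0.154/5.07
r_cr = 60.7 mm; since the bare radius (200 mm) is above r_cr, any added insulation will reduce heat loss.

r_cr ≈ 60.7 mm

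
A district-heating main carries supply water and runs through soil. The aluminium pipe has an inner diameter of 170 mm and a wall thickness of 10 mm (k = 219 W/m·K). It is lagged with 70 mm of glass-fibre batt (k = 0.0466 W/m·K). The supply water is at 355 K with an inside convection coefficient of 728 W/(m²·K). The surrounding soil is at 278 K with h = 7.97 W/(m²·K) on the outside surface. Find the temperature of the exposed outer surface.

T ≈ 283 K

Radial resistances (cylindrical: R_cond = ln(r_o/r_i)/(2πkL), R_conv = 1/(h·2πrL)):
R_inner film = 1/(h_i·2πr₁L) = 1/(728×2π×0.085×1) = 0.002572 K/W
R_aluminium pipe wall = ln(95/85)/(2π×219×1) = 8.083×10^-5 K/W
R_glass-fibre batt = ln(165/95)/(2π×0.0466×1) = 1.886 K/W
R_outer film = 1/(h_o·2πr_oL) = 1/(7.97×2π×0.165×1) = 0.121 K/W
R_total = 2.009 K/W
Q = ΔT/R_total = 77/2.009
Q = 38.3 W/m
T_interface = T_inner − Q·ΣR(inner→interface) = 355 − 38.3×1.888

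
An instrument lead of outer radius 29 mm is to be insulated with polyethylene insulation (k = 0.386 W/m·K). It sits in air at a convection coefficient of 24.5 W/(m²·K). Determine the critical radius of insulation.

For a cylinder r_cr = k/h = 0.386/24.5
r_cr = 15.8 mm; since the bare radius (29 mm) is above r_cr, any added insulation will reduce heat loss.

r_cr ≈ 15.8 mm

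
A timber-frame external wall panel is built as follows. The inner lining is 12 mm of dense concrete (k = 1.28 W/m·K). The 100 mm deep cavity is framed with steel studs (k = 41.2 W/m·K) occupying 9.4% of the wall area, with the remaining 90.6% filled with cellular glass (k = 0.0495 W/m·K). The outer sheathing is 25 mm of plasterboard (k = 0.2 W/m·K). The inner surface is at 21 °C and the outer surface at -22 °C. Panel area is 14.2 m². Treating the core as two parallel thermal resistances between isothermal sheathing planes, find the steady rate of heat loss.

Sheathing layers in series; stud and cavity paths in parallel between them.
R_inner = 0.012/(1.28×14.2) = 6.602×10^-4 K/W
R_stud  = 0.1/(41.2×0.094×14.2) = 0.001818 K/W
R_cav   = 0.1/(0.0495×0.906×14.2) = 0.157 K/W
1/R_core = 1/R_stud + 1/R_cav → R_core = 0.001798 K/W
R_outer = 0.025/(0.2×14.2) = 0.008803 K/W
R_total = 0.01126 K/W
Q = ΔT/R_total = 43/0.01126

Q ≈ 3820 W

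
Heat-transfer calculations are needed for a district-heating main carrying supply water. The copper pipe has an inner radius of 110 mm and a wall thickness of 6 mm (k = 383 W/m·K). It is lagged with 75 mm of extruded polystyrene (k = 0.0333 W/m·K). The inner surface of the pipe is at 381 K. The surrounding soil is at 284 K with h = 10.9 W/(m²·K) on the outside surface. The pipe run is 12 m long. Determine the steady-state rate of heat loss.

For a radial system each layer contributes R = ln(r_out/r_in)/(2πkL); films add R = 1/(hA).
R_copper pipe wall = ln(116/110)/(2π×383×12) = 1.839×10^-6 K/W
R_extruded polystyrene = ln(191/116)/(2π×0.0333×12) = 0.1986 K/W
R_outer film = 1/(h_o·2πr_oL) = 1/(10.9×2π×0.191×12) = 0.006371 K/W
R_total = 0.205 K/W
Q = ΔT/R_total = 97/0.205

Q ≈ 473 W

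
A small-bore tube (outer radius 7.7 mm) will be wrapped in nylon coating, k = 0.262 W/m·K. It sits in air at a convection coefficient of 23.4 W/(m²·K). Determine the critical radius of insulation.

r_cr ≈ 11.2 mm

For a cylinder r_cr = k/h = 0.262/23.4
r_cr = 11.2 mm; since the bare radius (7.7 mm) is below r_cr, adding a thin layer of insulation will *increase* heat loss.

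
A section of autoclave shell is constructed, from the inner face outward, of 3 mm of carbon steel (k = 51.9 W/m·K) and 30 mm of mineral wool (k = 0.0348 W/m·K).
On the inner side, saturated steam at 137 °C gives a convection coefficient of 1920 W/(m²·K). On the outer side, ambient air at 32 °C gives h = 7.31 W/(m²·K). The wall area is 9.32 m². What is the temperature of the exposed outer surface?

T ≈ 46.4 °C

Model the wall as resistances in series:
R_inner film = 1/(h_i·A) = 1/(1920×9.32) = 5.588×10^-5 K/W
R_carbon steel = L/(kA) = 0.003/(51.9×9.32) = 6.202×10^-6 K/W
R_mineral wool = L/(kA) = 0.03/(0.0348×9.32) = 0.0925 K/W
R_outer film = 1/(h_o·A) = 1/(7.31×9.32) = 0.01468 K/W
R_total = 0.1072 K/W;  Q = ΔT/R_total = 105/0.1072 = 979.1 W
T_interface = T_inner − Q·ΣR(inner→interface) = 137 − 979×0.09256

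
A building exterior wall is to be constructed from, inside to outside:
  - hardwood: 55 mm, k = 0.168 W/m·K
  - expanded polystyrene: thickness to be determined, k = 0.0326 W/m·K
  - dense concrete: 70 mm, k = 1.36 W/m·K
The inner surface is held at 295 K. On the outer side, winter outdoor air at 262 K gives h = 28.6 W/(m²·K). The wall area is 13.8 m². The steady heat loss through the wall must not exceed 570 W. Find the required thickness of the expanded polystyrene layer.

L ≈ 12.6 mm

Thermal resistances in series:
R_hardwood = L/(kA) = 0.055/(0.168×13.8) = 0.02372 K/W
R_dense concrete = L/(kA) = 0.07/(1.36×13.8) = 0.00373 K/W
R_outer film = 1/(h_o·A) = 1/(28.6×13.8) = 0.002534 K/W
Sum of the known resistances R_other = 0.02999 K/W
Required total resistance R_tot = ΔT/Q_allow = 33/570 = 0.05789 K/W
R_expanded polystyrene = R_tot − R_other = 0.02791 K/W
L = R·k·A = 0.02791×0.0326×13.8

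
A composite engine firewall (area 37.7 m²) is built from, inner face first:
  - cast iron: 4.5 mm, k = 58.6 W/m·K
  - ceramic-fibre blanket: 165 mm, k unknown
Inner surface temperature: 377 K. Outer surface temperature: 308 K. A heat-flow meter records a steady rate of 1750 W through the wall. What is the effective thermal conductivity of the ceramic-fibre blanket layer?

k ≈ 0.111 W/(m·K)

Using the resistance-network approach (series):
R_cast iron = L/(kA) = 0.0045/(58.6×37.7) = 2.037×10^-6 K/W
Sum of known resistances R_other = 2.037×10^-6 K/W
Total R = ΔT/Q = 69/1750 = 0.03943 K/W
R_ceramic-fibre blanket = R_total − R_other = 0.03943 K/W
k = L/(R·A) = 0.165/(0.03943×37.7)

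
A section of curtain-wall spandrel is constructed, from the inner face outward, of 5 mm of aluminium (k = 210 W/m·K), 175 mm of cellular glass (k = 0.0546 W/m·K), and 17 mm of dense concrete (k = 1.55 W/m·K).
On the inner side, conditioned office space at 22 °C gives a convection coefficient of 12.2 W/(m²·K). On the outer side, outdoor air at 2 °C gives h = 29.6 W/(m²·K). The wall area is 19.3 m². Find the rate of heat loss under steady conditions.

Using the resistance-network approach (series):
R_inner film = 1/(h_i·A) = 1/(12.2×19.3) = 0.004247 K/W
R_aluminium = L/(kA) = 0.005/(210×19.3) = 1.234×10^-6 K/W
R_cellular glass = L/(kA) = 0.175/(0.0546×19.3) = 0.1661 K/W
R_dense concrete = L/(kA) = 0.017/(1.55×19.3) = 5.683×10^-4 K/W
R_outer film = 1/(h_o·A) = 1/(29.6×19.3) = 0.00175 K/W
R_total = 0.1726 K/W
Q = ΔT / R_total = 20 / 0.1726

Q ≈ 116 W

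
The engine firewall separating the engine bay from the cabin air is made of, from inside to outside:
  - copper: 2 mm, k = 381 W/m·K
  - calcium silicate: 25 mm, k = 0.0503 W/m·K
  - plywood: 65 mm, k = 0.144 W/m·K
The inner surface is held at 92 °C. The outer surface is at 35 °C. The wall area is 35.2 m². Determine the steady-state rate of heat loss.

Q ≈ 2120 W

Thermal resistances in series:
R_copper = L/(kA) = 0.002/(381×35.2) = 1.491×10^-7 K/W
R_calcium silicate = L/(kA) = 0.025/(0.0503×35.2) = 0.01412 K/W
R_plywood = L/(kA) = 0.065/(0.144×35.2) = 0.01282 K/W
R_total = 0.02694 K/W
Q = ΔT / R_total = 57 / 0.02694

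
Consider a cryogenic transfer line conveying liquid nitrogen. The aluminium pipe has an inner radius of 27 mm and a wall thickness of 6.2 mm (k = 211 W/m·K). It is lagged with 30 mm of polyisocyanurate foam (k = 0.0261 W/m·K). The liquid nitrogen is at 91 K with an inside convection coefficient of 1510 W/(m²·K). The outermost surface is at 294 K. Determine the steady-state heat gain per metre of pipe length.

q′ ≈ 51.7 W/m

Radial resistances (cylindrical: R_cond = ln(r_o/r_i)/(2πkL), R_conv = 1/(h·2πrL)):
R_inner film = 1/(h_i·2πr₁L) = 1/(1510×2π×0.027×1) = 0.003904 K/W
R_aluminium pipe wall = ln(33.2/27)/(2π×211×1) = 1.559×10^-4 K/W
R_polyisocyanurate foam = ln(63.2/33.2)/(2π×0.0261×1) = 3.926 K/W
R_total = 3.93 K/W
Q = ΔT/R_total = 203/3.93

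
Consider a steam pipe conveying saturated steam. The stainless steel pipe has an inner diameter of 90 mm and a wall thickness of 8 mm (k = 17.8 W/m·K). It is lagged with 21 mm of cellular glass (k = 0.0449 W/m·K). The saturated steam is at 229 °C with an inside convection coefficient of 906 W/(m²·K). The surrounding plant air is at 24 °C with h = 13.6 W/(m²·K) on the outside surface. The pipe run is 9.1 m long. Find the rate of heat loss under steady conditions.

Cylindrical conduction, so R = ln(r₂/r₁)/(2πkL) per layer, in series:
R_inner film = 1/(h_i·2πr₁L) = 1/(906×2π×0.045×9.1) = 4.29×10^-4 K/W
R_stainless steel pipe wall = ln(53/45)/(2π×17.8×9.1) = 1.608×10^-4 K/W
R_cellular glass = ln(74/53)/(2π×0.0449×9.1) = 0.13 K/W
R_outer film = 1/(h_o·2πr_oL) = 1/(13.6×2π×0.074×9.1) = 0.01738 K/W
R_total = 0.148 K/W
Q = ΔT/R_total = 205/0.148

Q ≈ 1390 W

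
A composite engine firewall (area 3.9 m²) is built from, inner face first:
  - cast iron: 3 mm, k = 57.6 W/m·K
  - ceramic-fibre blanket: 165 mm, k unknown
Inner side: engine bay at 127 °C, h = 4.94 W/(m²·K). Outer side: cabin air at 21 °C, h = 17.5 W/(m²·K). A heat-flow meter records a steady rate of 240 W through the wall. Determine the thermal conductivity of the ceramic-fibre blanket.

Treating each layer as a thermal resistance in series:
R_inner film = 1/(h_i·A) = 1/(4.94×3.9) = 0.0519 K/W
R_cast iron = L/(kA) = 0.003/(57.6×3.9) = 1.335×10^-5 K/W
R_outer film = 1/(h_o·A) = 1/(17.5×3.9) = 0.01465 K/W
Sum of known resistances R_other = 0.06657 K/W
Total R = ΔT/Q = 106/240 = 0.4417 K/W
R_ceramic-fibre blanket = R_total − R_other = 0.3751 K/W
k = L/(R·A) = 0.165/(0.3751×3.9)

k ≈ 0.113 W/(m·K)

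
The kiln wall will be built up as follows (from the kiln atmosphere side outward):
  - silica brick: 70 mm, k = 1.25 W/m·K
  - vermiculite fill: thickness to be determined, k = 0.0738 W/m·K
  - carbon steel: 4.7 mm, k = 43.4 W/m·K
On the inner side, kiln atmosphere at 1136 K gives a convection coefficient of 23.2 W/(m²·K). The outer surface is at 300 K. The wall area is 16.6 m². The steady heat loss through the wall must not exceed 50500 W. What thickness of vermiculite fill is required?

Thermal resistances in series:
R_inner film = 1/(h_i·A) = 1/(23.2×16.6) = 0.002597 K/W
R_silica brick = L/(kA) = 0.07/(1.25×16.6) = 0.003373 K/W
R_carbon steel = L/(kA) = 0.0047/(43.4×16.6) = 6.524×10^-6 K/W
Sum of the known resistances R_other = 0.005977 K/W
Required total resistance R_tot = ΔT/Q_allow = 836/50500 = 0.01655 K/W
R_vermiculite fill = R_tot − R_other = 0.01058 K/W
L = R·k·A = 0.01058×0.0738×16.6

L ≈ 13 mm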